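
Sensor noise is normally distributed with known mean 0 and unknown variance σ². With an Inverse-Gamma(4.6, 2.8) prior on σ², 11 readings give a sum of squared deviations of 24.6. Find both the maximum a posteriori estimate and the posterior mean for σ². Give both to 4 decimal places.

MAP: 1.3604. Posterior mean: 1.6593.

Posterior: Inverse-Gamma(shape = 4.6+11/2 = 10.1, scale = 2.8+24.6/2 = 15.1).
Mode = β/(α+1) = 15.1/11.1 = 1.3604.
Mean = β/(α−1) = 15.1/9.1 = 1.6593.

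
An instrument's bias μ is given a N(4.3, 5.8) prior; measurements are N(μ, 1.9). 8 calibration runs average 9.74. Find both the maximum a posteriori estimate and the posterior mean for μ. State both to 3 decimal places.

MAP = 9.526, posterior mean = 9.526

Posterior for μ is Normal. Precision-weighted mean: (1/5.8·4.3 + 8/1.9·9.74) / (1/5.8 + 8/1.9) = 9.526.
A Normal posterior is symmetric, so mode = mean.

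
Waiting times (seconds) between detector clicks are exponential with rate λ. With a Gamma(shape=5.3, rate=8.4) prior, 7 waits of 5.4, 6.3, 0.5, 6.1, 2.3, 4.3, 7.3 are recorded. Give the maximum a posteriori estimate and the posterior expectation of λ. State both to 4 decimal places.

MAP = 0.2783; posterior mean = 0.3030

Σ times = 32.2. Posterior: Gamma(shape = 5.3+7 = 12.3, rate = 8.4+32.2 = 40.6).
Mode = (α−1)/β = 11.3/40.6 = 0.2783.
Mean = α/β = 12.3/40.6 = 0.3030.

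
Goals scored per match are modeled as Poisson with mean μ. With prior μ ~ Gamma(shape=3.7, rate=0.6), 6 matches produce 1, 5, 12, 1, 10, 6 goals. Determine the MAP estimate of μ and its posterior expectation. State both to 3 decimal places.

Σ counts = 35. Posterior: Gamma(shape = 3.7+35 = 38.7, rate = 0.6+6 = 6.6).
Mode = (α−1)/β = 37.7/6.6 = 5.712.
Mean = α/β = 38.7/6.6 = 5.864.
The mean is pulled above the mode by the posterior's right skew.

MAP = 5.712; posterior mean = 5.864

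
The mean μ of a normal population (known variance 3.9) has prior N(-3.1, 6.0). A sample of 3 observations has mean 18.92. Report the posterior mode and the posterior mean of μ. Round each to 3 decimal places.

μ_MAP = 14.999, E[μ|data] = 14.999

Posterior for μ is Normal. Precision-weighted mean: (1/6.0·-3.1 + 3/3.9·18.92) / (1/6.0 + 3/3.9) = 14.999.
A Normal posterior is symmetric, so mode = mean.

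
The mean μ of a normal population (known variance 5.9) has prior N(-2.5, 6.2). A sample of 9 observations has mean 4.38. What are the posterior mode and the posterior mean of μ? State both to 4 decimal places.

MAP = 3.7221, posterior mean = 3.7221

Posterior for μ is Normal. Precision-weighted mean: (1/6.2·-2.5 + 9/5.9·4.38) / (1/6.2 + 9/5.9) = 3.7221.
A Normal posterior is symmetric, so mode = mean.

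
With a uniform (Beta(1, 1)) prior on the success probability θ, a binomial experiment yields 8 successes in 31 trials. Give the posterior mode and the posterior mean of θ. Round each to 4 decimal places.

Posterior: Beta(1+8, 1+23) = Beta(9, 24).
Mode = (9−1)/(9+24−2) = 8/31 = 0.2581.
With a flat prior the MAP equals the MLE, 8/31.
Mean = 9/(9+24) = 9/33 = 0.2727.
Mean > mode: the posterior has a right tail.

MAP: 0.2581. Posterior mean: 0.2727.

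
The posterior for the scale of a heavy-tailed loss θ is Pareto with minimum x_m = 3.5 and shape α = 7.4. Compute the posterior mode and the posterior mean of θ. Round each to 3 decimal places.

The Pareto density is strictly decreasing on [x_m, ∞), so the mode is x_m = 3.500.
Mean = α·x_m/(α−1) = 7.4·3.5/6.4 = 4.047.
Mean > mode: the posterior has a right tail.

MAP = 3.500, posterior mean = 4.047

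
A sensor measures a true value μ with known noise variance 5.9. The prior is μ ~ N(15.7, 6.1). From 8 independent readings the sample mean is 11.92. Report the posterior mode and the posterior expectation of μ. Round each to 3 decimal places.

MAP: 12.328. Posterior mean: 12.328.

Posterior for μ is Normal. Precision-weighted mean: (1/6.1·15.7 + 8/5.9·11.92) / (1/6.1 + 8/5.9) = 12.328.
A Normal posterior is symmetric, so mode = mean.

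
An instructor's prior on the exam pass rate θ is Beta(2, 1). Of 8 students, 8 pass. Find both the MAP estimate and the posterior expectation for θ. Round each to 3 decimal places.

θ_MAP = 1.000, E[θ|data] = 0.909

Posterior: Beta(2+8, 1+0) = Beta(10, 1).
Since β = 1 ≤ 1 and α > 1, the Beta density is monotone increasing on [0,1]; the mode is at 1.
Mean = 10/(10+1) = 0.909.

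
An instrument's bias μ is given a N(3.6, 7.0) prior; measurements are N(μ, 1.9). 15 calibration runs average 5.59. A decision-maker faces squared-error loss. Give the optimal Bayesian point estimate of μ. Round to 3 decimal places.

5.555

Posterior for μ is Normal. Precision-weighted mean: (1/7.0·3.6 + 15/1.9·5.59) / (1/7.0 + 15/1.9) = 5.555.
A Normal posterior is symmetric, so mode = mean.
Squared-error loss ⇒ the optimal estimator is the posterior mean.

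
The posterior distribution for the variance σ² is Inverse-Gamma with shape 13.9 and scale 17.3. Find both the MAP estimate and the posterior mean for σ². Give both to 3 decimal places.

MAP: 1.161. Posterior mean: 1.341.

Mode = β/(α+1) = 17.3/14.9 = 1.161.
Mean = β/(α−1) = 17.3/12.9 = 1.341.
Mean > mode: the posterior has a right tail.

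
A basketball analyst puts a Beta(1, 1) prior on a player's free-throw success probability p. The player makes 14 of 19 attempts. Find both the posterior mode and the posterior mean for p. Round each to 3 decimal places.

Posterior: Beta(1+14, 1+5) = Beta(15, 6).
Mode = (15−1)/(15+6−2) = 14/19 = 0.737.
With a flat prior the MAP equals the MLE, 14/19.
Mean = 15/(15+6) = 15/21 = 0.714.

MAP: 0.737. Posterior mean: 0.714.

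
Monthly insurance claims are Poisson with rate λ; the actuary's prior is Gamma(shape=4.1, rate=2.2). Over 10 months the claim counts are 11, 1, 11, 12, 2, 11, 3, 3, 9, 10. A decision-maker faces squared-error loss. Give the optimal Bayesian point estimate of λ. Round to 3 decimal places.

6.320

Σ counts = 73. Posterior: Gamma(shape = 4.1+73 = 77.1, rate = 2.2+10 = 12.2).
Mode = (α−1)/β = 76.1/12.2 = 6.238.
Mean = α/β = 77.1/12.2 = 6.320.
Squared-error loss ⇒ the optimal estimator is the posterior mean.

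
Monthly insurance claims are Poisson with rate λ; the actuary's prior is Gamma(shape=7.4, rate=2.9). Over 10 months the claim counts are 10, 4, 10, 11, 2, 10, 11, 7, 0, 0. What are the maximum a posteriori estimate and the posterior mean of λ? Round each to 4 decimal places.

maximum a posteriori estimate = 5.5349, posterior mean = 5.6124

Σ counts = 65. Posterior: Gamma(shape = 7.4+65 = 72.4, rate = 2.9+10 = 12.9).
Mode = (α−1)/β = 71.4/12.9 = 5.5349.
Mean = α/β = 72.4/12.9 = 5.6124.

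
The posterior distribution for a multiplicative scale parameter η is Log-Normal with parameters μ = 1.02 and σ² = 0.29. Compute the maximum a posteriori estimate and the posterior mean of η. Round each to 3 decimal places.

η_MAP = 2.075, E[η|data] = 3.206

Mode = exp(μ − σ²) = exp(0.73) = 2.075.
Mean = exp(μ + σ²/2) = exp(1.165) = 3.206.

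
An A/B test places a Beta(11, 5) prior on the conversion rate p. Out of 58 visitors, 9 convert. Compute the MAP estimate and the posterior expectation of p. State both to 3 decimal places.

MAP: 0.264. Posterior mean: 0.270.

Posterior: Beta(11+9, 5+49) = Beta(20, 54).
Mode = (20−1)/(20+54−2) = 19/72 = 0.264.
Mean = 20/(20+54) = 20/74 = 0.270.
Mean > mode: the posterior has a right tail.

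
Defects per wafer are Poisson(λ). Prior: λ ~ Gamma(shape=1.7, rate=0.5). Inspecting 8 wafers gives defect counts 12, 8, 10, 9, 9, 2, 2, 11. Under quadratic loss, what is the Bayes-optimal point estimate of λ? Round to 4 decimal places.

7.6118

Σ counts = 63. Posterior: Gamma(shape = 1.7+63 = 64.7, rate = 0.5+8 = 8.5).
Mode = (α−1)/β = 63.7/8.5 = 7.4941.
Mean = α/β = 64.7/8.5 = 7.6118.
Quadratic loss ⇒ the optimal estimator is the posterior mean.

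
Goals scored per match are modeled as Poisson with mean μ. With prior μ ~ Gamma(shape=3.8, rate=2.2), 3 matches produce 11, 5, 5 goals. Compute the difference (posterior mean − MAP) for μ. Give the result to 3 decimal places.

Σ counts = 21. Posterior: Gamma(shape = 3.8+21 = 24.8, rate = 2.2+3 = 5.2).
Mode = (α−1)/β = 23.8/5.2 = 4.577.
Mean = α/β = 24.8/5.2 = 4.769.
Difference = 4.769 − 4.577 = 0.192.

0.192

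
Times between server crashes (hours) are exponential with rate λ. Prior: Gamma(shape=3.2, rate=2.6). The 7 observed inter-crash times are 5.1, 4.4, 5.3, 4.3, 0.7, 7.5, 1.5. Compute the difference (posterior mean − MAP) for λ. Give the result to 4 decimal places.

0.0318

Σ times = 28.8. Posterior: Gamma(shape = 3.2+7 = 10.2, rate = 2.6+28.8 = 31.4).
Mode = (α−1)/β = 9.2/31.4 = 0.2930.
Mean = α/β = 10.2/31.4 = 0.3248.
Difference = 0.3248 − 0.2930 = 0.0318.
Right-skewed posterior ⇒ mode < mean.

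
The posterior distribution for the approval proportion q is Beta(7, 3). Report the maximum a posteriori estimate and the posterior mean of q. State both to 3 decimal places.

q_MAP = 0.750, E[q|data] = 0.700

Mode = (7−1)/(7+3−2) = 6/8 = 0.750.
Mean = 7/(7+3) = 7/10 = 0.700.
The posterior is left-skewed, so the mode exceeds the mean.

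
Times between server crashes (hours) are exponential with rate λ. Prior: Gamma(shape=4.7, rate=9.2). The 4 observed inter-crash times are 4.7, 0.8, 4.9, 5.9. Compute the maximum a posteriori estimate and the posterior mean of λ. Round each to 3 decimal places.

MAP = 0.302; posterior mean = 0.341

Σ times = 16.3. Posterior: Gamma(shape = 4.7+4 = 8.7, rate = 9.2+16.3 = 25.5).
Mode = (α−1)/β = 7.7/25.5 = 0.302.
Mean = α/β = 8.7/25.5 = 0.341.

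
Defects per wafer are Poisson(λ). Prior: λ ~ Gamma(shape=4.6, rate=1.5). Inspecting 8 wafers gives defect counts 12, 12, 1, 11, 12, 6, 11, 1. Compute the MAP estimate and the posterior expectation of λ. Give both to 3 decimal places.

Σ counts = 66. Posterior: Gamma(shape = 4.6+66 = 70.6, rate = 1.5+8 = 9.5).
Mode = (α−1)/β = 69.6/9.5 = 7.326.
Mean = α/β = 70.6/9.5 = 7.432.

MAP = 7.326; posterior mean = 7.432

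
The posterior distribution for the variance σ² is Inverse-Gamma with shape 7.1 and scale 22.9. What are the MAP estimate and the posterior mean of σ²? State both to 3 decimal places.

Mode = β/(α+1) = 22.9/8.1 = 2.827.
Mean = β/(α−1) = 22.9/6.1 = 3.754.
The posterior is right-skewed, so the mean exceeds the mode.

MAP: 2.827. Posterior mean: 3.754.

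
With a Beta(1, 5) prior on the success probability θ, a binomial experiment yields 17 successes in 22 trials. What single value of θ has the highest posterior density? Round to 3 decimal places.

0.654

Posterior: Beta(1+17, 5+5) = Beta(18, 10).
Mode = (18−1)/(18+10−2) = 17/26 = 0.654.
Mean = 18/(18+10) = 18/28 = 0.643.
This is the posterior mode — the MAP estimate.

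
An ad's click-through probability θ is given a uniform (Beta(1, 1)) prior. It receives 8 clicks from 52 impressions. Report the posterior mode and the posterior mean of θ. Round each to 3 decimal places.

MAP = 0.154; posterior mean = 0.167

Posterior: Beta(1+8, 1+44) = Beta(9, 45).
Mode = (9−1)/(9+45−2) = 8/52 = 0.154.
Mean = 9/(9+45) = 9/54 = 0.167.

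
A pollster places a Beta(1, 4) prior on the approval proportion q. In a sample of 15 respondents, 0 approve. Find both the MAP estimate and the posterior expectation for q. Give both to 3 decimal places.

Posterior: Beta(1+0, 4+15) = Beta(1, 19).
Since α = 1 ≤ 1 and β > 1, the Beta density is monotone decreasing on [0,1]; the mode is at 0.
Mean = 1/(1+19) = 0.050.

MAP estimate = 0.000, posterior expectation = 0.050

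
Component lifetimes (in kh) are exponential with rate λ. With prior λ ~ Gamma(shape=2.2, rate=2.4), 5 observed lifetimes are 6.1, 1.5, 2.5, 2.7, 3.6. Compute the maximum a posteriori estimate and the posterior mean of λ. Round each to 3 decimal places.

maximum a posteriori estimate = 0.330, posterior mean = 0.383

Σ times = 16.4. Posterior: Gamma(shape = 2.2+5 = 7.2, rate = 2.4+16.4 = 18.8).
Mode = (α−1)/β = 6.2/18.8 = 0.330.
Mean = α/β = 7.2/18.8 = 0.383.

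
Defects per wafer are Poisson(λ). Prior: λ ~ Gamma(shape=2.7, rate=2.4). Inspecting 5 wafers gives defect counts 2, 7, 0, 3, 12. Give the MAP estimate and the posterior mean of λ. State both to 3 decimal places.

Σ counts = 24. Posterior: Gamma(shape = 2.7+24 = 26.7, rate = 2.4+5 = 7.4).
Mode = (α−1)/β = 25.7/7.4 = 3.473.
Mean = α/β = 26.7/7.4 = 3.608.

MAP = 3.473; posterior mean = 3.608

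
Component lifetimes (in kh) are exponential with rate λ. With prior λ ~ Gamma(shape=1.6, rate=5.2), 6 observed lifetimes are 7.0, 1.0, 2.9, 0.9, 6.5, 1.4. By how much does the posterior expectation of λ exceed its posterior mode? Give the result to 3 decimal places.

0.040

Σ times = 19.7. Posterior: Gamma(shape = 1.6+6 = 7.6, rate = 5.2+19.7 = 24.9).
Mode = (α−1)/β = 6.6/24.9 = 0.265.
Mean = α/β = 7.6/24.9 = 0.305.
Difference = 0.305 − 0.265 = 0.040.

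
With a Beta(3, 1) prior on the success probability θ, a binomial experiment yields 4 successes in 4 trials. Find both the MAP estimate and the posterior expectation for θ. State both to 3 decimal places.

MAP = 1.000; posterior mean = 0.875

Posterior: Beta(3+4, 1+0) = Beta(7, 1).
Since β = 1 ≤ 1 and α > 1, the Beta density is monotone increasing on [0,1]; the mode is at 1.
Mean = 7/(7+1) = 0.875.
Mode > mean: the posterior has a left tail.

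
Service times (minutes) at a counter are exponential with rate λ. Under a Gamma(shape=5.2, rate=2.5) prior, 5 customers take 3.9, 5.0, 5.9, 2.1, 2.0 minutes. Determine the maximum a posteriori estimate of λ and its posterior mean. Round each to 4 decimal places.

Σ times = 18.9. Posterior: Gamma(shape = 5.2+5 = 10.2, rate = 2.5+18.9 = 21.4).
Mode = (α−1)/β = 9.2/21.4 = 0.4299.
Mean = α/β = 10.2/21.4 = 0.4766.

λ_MAP = 0.4299, E[λ|data] = 0.4766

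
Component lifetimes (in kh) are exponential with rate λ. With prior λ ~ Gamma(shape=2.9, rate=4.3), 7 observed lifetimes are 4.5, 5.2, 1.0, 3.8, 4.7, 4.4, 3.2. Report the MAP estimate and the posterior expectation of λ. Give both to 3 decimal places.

MAP estimate = 0.286, posterior expectation = 0.318

Σ times = 26.8. Posterior: Gamma(shape = 2.9+7 = 9.9, rate = 4.3+26.8 = 31.1).
Mode = (α−1)/β = 8.9/31.1 = 0.286.
Mean = α/β = 9.9/31.1 = 0.318.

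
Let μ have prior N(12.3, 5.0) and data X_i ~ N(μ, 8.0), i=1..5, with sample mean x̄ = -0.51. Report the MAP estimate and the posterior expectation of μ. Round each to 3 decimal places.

MAP estimate = 2.595, posterior expectation = 2.595

Posterior for μ is Normal. Precision-weighted mean: (1/5.0·12.3 + 5/8.0·-0.51) / (1/5.0 + 5/8.0) = 2.595.
A Normal posterior is symmetric, so mode = mean.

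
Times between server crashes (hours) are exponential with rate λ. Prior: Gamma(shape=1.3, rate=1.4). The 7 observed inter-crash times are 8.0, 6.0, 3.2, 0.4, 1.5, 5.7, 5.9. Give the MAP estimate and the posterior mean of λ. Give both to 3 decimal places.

Σ times = 30.7. Posterior: Gamma(shape = 1.3+7 = 8.3, rate = 1.4+30.7 = 32.1).
Mode = (α−1)/β = 7.3/32.1 = 0.227.
Mean = α/β = 8.3/32.1 = 0.259.

MAP = 0.227, posterior mean = 0.259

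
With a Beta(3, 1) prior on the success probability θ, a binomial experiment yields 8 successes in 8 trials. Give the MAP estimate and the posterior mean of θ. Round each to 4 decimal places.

MAP: 1.0000. Posterior mean: 0.9167.

Posterior: Beta(3+8, 1+0) = Beta(11, 1).
Since β = 1 ≤ 1 and α > 1, the Beta density is monotone increasing on [0,1]; the mode is at 1.
Mean = 11/(11+1) = 0.9167.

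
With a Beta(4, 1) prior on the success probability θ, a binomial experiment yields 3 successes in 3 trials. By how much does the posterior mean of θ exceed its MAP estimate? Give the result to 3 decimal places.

Posterior: Beta(4+3, 1+0) = Beta(7, 1).
Since β = 1 ≤ 1 and α > 1, the Beta density is monotone increasing on [0,1]; the mode is at 1.
Mean = 7/(7+1) = 0.875.
Difference = 0.875 − 1.000 = -0.125.

-0.125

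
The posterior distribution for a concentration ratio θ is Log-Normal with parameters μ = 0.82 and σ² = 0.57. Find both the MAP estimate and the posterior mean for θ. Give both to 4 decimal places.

MAP: 1.2840. Posterior mean: 3.0192.

Mode = exp(μ − σ²) = exp(0.25) = 1.2840.
Mean = exp(μ + σ²/2) = exp(1.105) = 3.0192.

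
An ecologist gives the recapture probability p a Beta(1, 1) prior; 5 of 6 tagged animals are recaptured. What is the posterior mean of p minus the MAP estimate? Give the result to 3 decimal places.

-0.083

Posterior: Beta(1+5, 1+1) = Beta(6, 2).
Mode = (6−1)/(6+2−2) = 5/6 = 0.833.
With a flat prior the MAP equals the MLE, 5/6.
Mean = 6/(6+2) = 6/8 = 0.750.
Difference = 0.750 − 0.833 = -0.083.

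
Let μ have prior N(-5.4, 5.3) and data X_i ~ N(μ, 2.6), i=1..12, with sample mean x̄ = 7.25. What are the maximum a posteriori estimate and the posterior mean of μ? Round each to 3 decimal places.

μ_MAP = 6.753, E[μ|data] = 6.753

Posterior for μ is Normal. Precision-weighted mean: (1/5.3·-5.4 + 12/2.6·7.25) / (1/5.3 + 12/2.6) = 6.753.
A Normal posterior is symmetric, so mode = mean.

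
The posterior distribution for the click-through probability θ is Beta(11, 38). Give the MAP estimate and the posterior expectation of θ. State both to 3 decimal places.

MAP = 0.213; posterior mean = 0.224

Mode = (11−1)/(11+38−2) = 10/47 = 0.213.
Mean = 11/(11+38) = 11/49 = 0.224.
The mean is pulled above the mode by the posterior's right skew.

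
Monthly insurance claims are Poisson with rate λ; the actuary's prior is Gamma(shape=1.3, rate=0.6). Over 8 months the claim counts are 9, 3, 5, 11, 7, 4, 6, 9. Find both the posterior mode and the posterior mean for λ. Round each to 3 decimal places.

Σ counts = 54. Posterior: Gamma(shape = 1.3+54 = 55.3, rate = 0.6+8 = 8.6).
Mode = (α−1)/β = 54.3/8.6 = 6.314.
Mean = α/β = 55.3/8.6 = 6.430.
Right-skewed posterior ⇒ mode < mean.

λ_MAP = 6.314, E[λ|data] = 6.430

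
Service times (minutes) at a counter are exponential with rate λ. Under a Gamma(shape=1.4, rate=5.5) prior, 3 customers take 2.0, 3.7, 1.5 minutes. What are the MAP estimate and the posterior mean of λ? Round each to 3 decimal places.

MAP: 0.268. Posterior mean: 0.346.

Σ times = 7.2. Posterior: Gamma(shape = 1.4+3 = 4.4, rate = 5.5+7.2 = 12.7).
Mode = (α−1)/β = 3.4/12.7 = 0.268.
Mean = α/β = 4.4/12.7 = 0.346.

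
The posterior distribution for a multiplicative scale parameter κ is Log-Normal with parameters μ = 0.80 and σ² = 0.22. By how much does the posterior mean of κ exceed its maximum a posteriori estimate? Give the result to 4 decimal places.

0.6983

Mode = exp(μ − σ²) = exp(0.58) = 1.7860.
Mean = exp(μ + σ²/2) = exp(0.910) = 2.4843.
Difference = 2.4843 − 1.7860 = 0.6983.
The posterior is right-skewed, so the mean exceeds the mode.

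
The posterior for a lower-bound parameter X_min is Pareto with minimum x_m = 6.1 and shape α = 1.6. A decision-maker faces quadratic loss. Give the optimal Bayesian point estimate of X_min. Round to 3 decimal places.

16.267

The Pareto density is strictly decreasing on [x_m, ∞), so the mode is x_m = 6.100.
Mean = α·x_m/(α−1) = 1.6·6.1/0.6 = 16.267.
Quadratic loss ⇒ the optimal estimator is the posterior mean.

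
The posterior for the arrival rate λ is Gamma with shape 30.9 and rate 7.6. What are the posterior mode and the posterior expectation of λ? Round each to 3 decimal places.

Mode = (α−1)/β = 29.9/7.6 = 3.934.
Mean = α/β = 30.9/7.6 = 4.066.
Right-skewed posterior ⇒ mode < mean.

MAP: 3.934. Posterior mean: 4.066.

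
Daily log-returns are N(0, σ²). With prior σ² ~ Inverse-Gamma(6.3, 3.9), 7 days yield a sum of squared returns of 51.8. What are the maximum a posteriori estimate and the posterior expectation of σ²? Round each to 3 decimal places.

Posterior: Inverse-Gamma(shape = 6.3+7/2 = 9.8, scale = 3.9+51.8/2 = 29.8).
Mode = β/(α+1) = 29.8/10.8 = 2.759.
Mean = β/(α−1) = 29.8/8.8 = 3.386.

MAP = 2.759; posterior mean = 3.386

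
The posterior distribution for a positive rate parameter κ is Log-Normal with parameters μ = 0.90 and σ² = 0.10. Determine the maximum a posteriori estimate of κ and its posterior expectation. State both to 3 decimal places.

MAP = 2.226; posterior mean = 2.586

Mode = exp(μ − σ²) = exp(0.80) = 2.226.
Mean = exp(μ + σ²/2) = exp(0.950) = 2.586.
Mean > mode: the posterior has a right tail.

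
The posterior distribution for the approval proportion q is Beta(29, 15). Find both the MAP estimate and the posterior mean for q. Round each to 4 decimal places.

Mode = (29−1)/(29+15−2) = 28/42 = 0.6667.
Mean = 29/(29+15) = 29/44 = 0.6591.
Mode > mean: the posterior has a left tail.

MAP estimate = 0.6667, posterior mean = 0.6591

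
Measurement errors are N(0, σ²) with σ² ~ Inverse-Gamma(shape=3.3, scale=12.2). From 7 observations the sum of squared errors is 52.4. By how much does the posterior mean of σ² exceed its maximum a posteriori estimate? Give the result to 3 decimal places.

1.698

Posterior: Inverse-Gamma(shape = 3.3+7/2 = 6.8, scale = 12.2+52.4/2 = 38.4).
Mode = β/(α+1) = 38.4/7.8 = 4.923.
Mean = β/(α−1) = 38.4/5.8 = 6.621.
Difference = 6.621 − 4.923 = 1.698.
Mean > mode: the posterior has a right tail.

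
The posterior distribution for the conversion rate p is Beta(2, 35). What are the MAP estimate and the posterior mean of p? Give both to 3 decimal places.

MAP estimate = 0.029, posterior mean = 0.054

Mode = (2−1)/(2+35−2) = 1/35 = 0.029.
Mean = 2/(2+35) = 2/37 = 0.054.
Mean > mode: the posterior has a right tail.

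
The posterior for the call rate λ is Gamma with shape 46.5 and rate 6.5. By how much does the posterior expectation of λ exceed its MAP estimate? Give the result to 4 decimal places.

Mode = (α−1)/β = 45.5/6.5 = 7.0000.
Mean = α/β = 46.5/6.5 = 7.1538.
Difference = 7.1538 − 7.0000 = 0.1538.

0.1538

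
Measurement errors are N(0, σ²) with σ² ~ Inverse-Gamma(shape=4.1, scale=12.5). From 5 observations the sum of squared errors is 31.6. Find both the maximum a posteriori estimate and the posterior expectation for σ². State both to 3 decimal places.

MAP = 3.724, posterior mean = 5.054

Posterior: Inverse-Gamma(shape = 4.1+5/2 = 6.6, scale = 12.5+31.6/2 = 28.3).
Mode = β/(α+1) = 28.3/7.6 = 3.724.
Mean = β/(α−1) = 28.3/5.6 = 5.054.
Right-skewed posterior ⇒ mode < mean.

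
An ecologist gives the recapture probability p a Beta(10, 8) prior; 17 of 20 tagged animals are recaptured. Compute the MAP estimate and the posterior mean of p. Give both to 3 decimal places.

Posterior: Beta(10+17, 8+3) = Beta(27, 11).
Mode = (27−1)/(27+11−2) = 26/36 = 0.722.
Mean = 27/(27+11) = 27/38 = 0.711.

MAP: 0.722. Posterior mean: 0.711.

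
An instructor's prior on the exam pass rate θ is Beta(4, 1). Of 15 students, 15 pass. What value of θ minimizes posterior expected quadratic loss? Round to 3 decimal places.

0.950

Posterior: Beta(4+15, 1+0) = Beta(19, 1).
Since β = 1 ≤ 1 and α > 1, the Beta density is monotone increasing on [0,1]; the mode is at 1.
Mean = 19/(19+1) = 0.950.
Quadratic loss ⇒ the optimal estimator is the posterior mean.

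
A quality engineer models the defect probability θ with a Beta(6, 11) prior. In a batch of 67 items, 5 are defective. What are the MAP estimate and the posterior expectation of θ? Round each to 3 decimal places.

MAP = 0.122; posterior mean = 0.131

Posterior: Beta(6+5, 11+62) = Beta(11, 73).
Mode = (11−1)/(11+73−2) = 10/82 = 0.122.
Mean = 11/(11+73) = 11/84 = 0.131.
The mean is pulled above the mode by the posterior's right skew.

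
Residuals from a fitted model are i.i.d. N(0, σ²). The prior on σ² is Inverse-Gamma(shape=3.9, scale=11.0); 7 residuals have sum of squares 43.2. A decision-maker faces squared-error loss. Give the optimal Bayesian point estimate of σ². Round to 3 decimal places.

5.094

Posterior: Inverse-Gamma(shape = 3.9+7/2 = 7.4, scale = 11.0+43.2/2 = 32.6).
Mode = β/(α+1) = 32.6/8.4 = 3.881.
Mean = β/(α−1) = 32.6/6.4 = 5.094.
Squared-error loss ⇒ the optimal estimator is the posterior mean.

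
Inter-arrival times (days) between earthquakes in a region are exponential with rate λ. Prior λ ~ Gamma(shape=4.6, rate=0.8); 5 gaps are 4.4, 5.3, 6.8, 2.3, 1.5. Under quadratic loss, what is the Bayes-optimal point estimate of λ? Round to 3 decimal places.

Σ times = 20.3. Posterior: Gamma(shape = 4.6+5 = 9.6, rate = 0.8+20.3 = 21.1).
Mode = (α−1)/β = 8.6/21.1 = 0.408.
Mean = α/β = 9.6/21.1 = 0.455.
Quadratic loss ⇒ the optimal estimator is the posterior mean.

0.455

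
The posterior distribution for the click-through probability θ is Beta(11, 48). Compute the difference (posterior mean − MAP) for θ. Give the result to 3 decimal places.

0.011

Mode = (11−1)/(11+48−2) = 10/57 = 0.175.
Mean = 11/(11+48) = 11/59 = 0.186.
Difference = 0.186 − 0.175 = 0.011.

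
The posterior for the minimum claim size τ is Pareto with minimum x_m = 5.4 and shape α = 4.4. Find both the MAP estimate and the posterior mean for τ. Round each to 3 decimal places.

The Pareto density is strictly decreasing on [x_m, ∞), so the mode is x_m = 5.400.
Mean = α·x_m/(α−1) = 4.4·5.4/3.4 = 6.988.
The mean is pulled above the mode by the posterior's right skew.

MAP: 5.400. Posterior mean: 6.988.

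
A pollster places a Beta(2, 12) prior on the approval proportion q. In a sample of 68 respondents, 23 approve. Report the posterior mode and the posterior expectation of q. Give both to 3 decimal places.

Posterior: Beta(2+23, 12+45) = Beta(25, 57).
Mode = (25−1)/(25+57−2) = 24/80 = 0.300.
Mean = 25/(25+57) = 25/82 = 0.305.

MAP: 0.300. Posterior mean: 0.305.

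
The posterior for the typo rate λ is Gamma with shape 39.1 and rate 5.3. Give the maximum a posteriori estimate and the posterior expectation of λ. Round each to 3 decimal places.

Mode = (α−1)/β = 38.1/5.3 = 7.189.
Mean = α/β = 39.1/5.3 = 7.377.
Mean > mode: the posterior has a right tail.

MAP = 7.189, posterior mean = 7.377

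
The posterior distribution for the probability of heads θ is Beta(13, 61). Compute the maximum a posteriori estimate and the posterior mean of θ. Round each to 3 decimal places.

Mode = (13−1)/(13+61−2) = 12/72 = 0.167.
Mean = 13/(13+61) = 13/74 = 0.176.

MAP = 0.167, posterior mean = 0.176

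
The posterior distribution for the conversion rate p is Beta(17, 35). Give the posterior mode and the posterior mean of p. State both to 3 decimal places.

MAP: 0.320. Posterior mean: 0.327.

Mode = (17−1)/(17+35−2) = 16/50 = 0.320.
Mean = 17/(17+35) = 17/52 = 0.327.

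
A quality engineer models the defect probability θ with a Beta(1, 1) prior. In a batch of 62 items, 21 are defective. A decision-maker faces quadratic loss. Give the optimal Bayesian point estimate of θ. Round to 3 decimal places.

0.344

Posterior: Beta(1+21, 1+41) = Beta(22, 42).
Mode = (22−1)/(22+42−2) = 21/62 = 0.339.
With a flat prior the MAP equals the MLE, 21/62.
Mean = 22/(22+42) = 22/64 = 0.344.
Quadratic loss ⇒ the optimal estimator is the posterior mean.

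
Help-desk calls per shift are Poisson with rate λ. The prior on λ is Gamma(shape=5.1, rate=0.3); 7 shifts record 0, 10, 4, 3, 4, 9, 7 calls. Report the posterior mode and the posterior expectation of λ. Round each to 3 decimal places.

MAP = 5.630, posterior mean = 5.767

Σ counts = 37. Posterior: Gamma(shape = 5.1+37 = 42.1, rate = 0.3+7 = 7.3).
Mode = (α−1)/β = 41.1/7.3 = 5.630.
Mean = α/β = 42.1/7.3 = 5.767.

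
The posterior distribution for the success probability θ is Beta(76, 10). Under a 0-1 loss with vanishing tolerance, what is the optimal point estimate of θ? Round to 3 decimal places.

Mode = (76−1)/(76+10−2) = 75/84 = 0.893.
Mean = 76/(76+10) = 76/86 = 0.884.
This is the posterior mode — the MAP estimate.

0.893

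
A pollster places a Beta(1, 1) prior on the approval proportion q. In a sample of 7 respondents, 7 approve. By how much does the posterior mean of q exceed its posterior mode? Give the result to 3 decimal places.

Posterior: Beta(1+7, 1+0) = Beta(8, 1).
Since β = 1 ≤ 1 and α > 1, the Beta density is monotone increasing on [0,1]; the mode is at 1.
Mean = 8/(8+1) = 0.889.
Difference = 0.889 − 1.000 = -0.111.

-0.111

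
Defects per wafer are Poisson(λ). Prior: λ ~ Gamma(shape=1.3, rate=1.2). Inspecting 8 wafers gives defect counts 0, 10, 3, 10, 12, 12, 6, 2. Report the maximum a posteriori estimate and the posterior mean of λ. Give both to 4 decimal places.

MAP: 6.0109. Posterior mean: 6.1196.

Σ counts = 55. Posterior: Gamma(shape = 1.3+55 = 56.3, rate = 1.2+8 = 9.2).
Mode = (α−1)/β = 55.3/9.2 = 6.0109.
Mean = α/β = 56.3/9.2 = 6.1196.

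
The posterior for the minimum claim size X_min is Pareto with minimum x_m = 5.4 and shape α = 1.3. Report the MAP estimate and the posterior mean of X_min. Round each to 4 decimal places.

The Pareto density is strictly decreasing on [x_m, ∞), so the mode is x_m = 5.4000.
Mean = α·x_m/(α−1) = 1.3·5.4/0.3 = 23.4000.
The mean is pulled above the mode by the posterior's right skew.

MAP: 5.4000. Posterior mean: 23.4000.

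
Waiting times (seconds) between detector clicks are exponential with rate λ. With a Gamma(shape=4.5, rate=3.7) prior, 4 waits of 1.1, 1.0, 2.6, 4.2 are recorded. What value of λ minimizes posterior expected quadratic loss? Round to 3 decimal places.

0.675

Σ times = 8.9. Posterior: Gamma(shape = 4.5+4 = 8.5, rate = 3.7+8.9 = 12.6).
Mode = (α−1)/β = 7.5/12.6 = 0.595.
Mean = α/β = 8.5/12.6 = 0.675.
Quadratic loss ⇒ the optimal estimator is the posterior mean.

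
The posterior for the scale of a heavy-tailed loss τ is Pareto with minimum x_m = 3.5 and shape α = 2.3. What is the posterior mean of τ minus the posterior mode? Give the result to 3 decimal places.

2.692

The Pareto density is strictly decreasing on [x_m, ∞), so the mode is x_m = 3.500.
Mean = α·x_m/(α−1) = 2.3·3.5/1.3 = 6.192.
Difference = 6.192 − 3.500 = 2.692.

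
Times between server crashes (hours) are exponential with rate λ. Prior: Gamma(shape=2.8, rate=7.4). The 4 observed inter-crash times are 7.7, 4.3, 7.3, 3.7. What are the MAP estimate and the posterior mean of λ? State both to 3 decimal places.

Σ times = 23.0. Posterior: Gamma(shape = 2.8+4 = 6.8, rate = 7.4+23.0 = 30.4).
Mode = (α−1)/β = 5.8/30.4 = 0.191.
Mean = α/β = 6.8/30.4 = 0.224.

λ_MAP = 0.191, E[λ|data] = 0.224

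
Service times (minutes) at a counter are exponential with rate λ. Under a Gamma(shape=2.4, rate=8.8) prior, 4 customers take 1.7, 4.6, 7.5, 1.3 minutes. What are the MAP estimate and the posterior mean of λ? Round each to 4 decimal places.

Σ times = 15.1. Posterior: Gamma(shape = 2.4+4 = 6.4, rate = 8.8+15.1 = 23.9).
Mode = (α−1)/β = 5.4/23.9 = 0.2259.
Mean = α/β = 6.4/23.9 = 0.2678.
The posterior is right-skewed, so the mean exceeds the mode.

λ_MAP = 0.2259, E[λ|data] = 0.2678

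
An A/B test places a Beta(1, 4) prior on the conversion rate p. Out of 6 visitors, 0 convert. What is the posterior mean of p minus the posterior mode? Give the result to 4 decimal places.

0.0909

Posterior: Beta(1+0, 4+6) = Beta(1, 10).
Since α = 1 ≤ 1 and β > 1, the Beta density is monotone decreasing on [0,1]; the mode is at 0.
Mean = 1/(1+10) = 0.0909.
Difference = 0.0909 − 0.0000 = 0.0909.
Mean > mode: the posterior has a right tail.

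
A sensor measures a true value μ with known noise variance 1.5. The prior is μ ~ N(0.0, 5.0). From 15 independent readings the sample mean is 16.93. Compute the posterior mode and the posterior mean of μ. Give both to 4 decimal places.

Posterior for μ is Normal. Precision-weighted mean: (1/5.0·0.0 + 15/1.5·16.93) / (1/5.0 + 15/1.5) = 16.5980.
A Normal posterior is symmetric, so mode = mean.

MAP = 16.5980; posterior mean = 16.5980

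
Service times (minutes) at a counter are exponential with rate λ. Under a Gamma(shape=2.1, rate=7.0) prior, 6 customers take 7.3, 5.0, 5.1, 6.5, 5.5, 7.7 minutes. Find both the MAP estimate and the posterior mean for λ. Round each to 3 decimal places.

MAP: 0.161. Posterior mean: 0.184.

Σ times = 37.1. Posterior: Gamma(shape = 2.1+6 = 8.1, rate = 7.0+37.1 = 44.1).
Mode = (α−1)/β = 7.1/44.1 = 0.161.
Mean = α/β = 8.1/44.1 = 0.184.
The posterior is right-skewed, so the mean exceeds the mode.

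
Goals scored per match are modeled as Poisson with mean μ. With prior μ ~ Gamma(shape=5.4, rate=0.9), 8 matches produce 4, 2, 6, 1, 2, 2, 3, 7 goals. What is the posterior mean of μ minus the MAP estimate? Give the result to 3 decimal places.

Σ counts = 27. Posterior: Gamma(shape = 5.4+27 = 32.4, rate = 0.9+8 = 8.9).
Mode = (α−1)/β = 31.4/8.9 = 3.528.
Mean = α/β = 32.4/8.9 = 3.640.
Difference = 3.640 − 3.528 = 0.112.
The mean is pulled above the mode by the posterior's right skew.

0.112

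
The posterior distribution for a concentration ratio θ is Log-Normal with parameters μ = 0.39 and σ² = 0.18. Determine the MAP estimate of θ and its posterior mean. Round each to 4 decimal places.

Mode = exp(μ − σ²) = exp(0.21) = 1.2337.
Mean = exp(μ + σ²/2) = exp(0.480) = 1.6161.
Right-skewed posterior ⇒ mode < mean.

MAP: 1.2337. Posterior mean: 1.6161.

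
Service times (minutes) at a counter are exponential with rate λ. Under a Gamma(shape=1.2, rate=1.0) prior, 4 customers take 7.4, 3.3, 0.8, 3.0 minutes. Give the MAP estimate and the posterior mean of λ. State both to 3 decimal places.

Σ times = 14.5. Posterior: Gamma(shape = 1.2+4 = 5.2, rate = 1.0+14.5 = 15.5).
Mode = (α−1)/β = 4.2/15.5 = 0.271.
Mean = α/β = 5.2/15.5 = 0.335.

MAP estimate = 0.271, posterior mean = 0.335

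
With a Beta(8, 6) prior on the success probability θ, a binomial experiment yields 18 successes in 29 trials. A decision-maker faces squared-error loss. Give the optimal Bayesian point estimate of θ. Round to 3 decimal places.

0.605

Posterior: Beta(8+18, 6+11) = Beta(26, 17).
Mode = (26−1)/(26+17−2) = 25/41 = 0.610.
Mean = 26/(26+17) = 26/43 = 0.605.
Squared-error loss ⇒ the optimal estimator is the posterior mean.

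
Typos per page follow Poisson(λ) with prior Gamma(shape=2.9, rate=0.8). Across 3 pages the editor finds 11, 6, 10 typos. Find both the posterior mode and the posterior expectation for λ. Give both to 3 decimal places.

posterior mode = 7.605, posterior expectation = 7.868

Σ counts = 27. Posterior: Gamma(shape = 2.9+27 = 29.9, rate = 0.8+3 = 3.8).
Mode = (α−1)/β = 28.9/3.8 = 7.605.
Mean = α/β = 29.9/3.8 = 7.868.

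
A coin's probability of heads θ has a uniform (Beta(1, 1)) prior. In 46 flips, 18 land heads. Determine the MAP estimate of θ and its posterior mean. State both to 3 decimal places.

Posterior: Beta(1+18, 1+28) = Beta(19, 29).
Mode = (19−1)/(19+29−2) = 18/46 = 0.391.
Mean = 19/(19+29) = 19/48 = 0.396.
Right-skewed posterior ⇒ mode < mean.

MAP = 0.391; posterior mean = 0.396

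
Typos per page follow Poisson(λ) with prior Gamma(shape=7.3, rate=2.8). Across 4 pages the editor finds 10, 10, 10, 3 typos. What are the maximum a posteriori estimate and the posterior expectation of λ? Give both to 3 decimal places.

MAP = 5.779; posterior mean = 5.926

Σ counts = 33. Posterior: Gamma(shape = 7.3+33 = 40.3, rate = 2.8+4 = 6.8).
Mode = (α−1)/β = 39.3/6.8 = 5.779.
Mean = α/β = 40.3/6.8 = 5.926.
The posterior is right-skewed, so the mean exceeds the mode.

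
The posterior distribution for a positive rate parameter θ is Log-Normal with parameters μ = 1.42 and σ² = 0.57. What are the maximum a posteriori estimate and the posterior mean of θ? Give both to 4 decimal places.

Mode = exp(μ − σ²) = exp(0.85) = 2.3396.
Mean = exp(μ + σ²/2) = exp(1.705) = 5.5014.
Mean > mode: the posterior has a right tail.

MAP = 2.3396, posterior mean = 5.5014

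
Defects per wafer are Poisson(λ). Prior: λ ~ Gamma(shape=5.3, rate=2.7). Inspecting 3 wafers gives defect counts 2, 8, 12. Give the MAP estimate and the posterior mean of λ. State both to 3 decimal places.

Σ counts = 22. Posterior: Gamma(shape = 5.3+22 = 27.3, rate = 2.7+3 = 5.7).
Mode = (α−1)/β = 26.3/5.7 = 4.614.
Mean = α/β = 27.3/5.7 = 4.789.

MAP = 4.614, posterior mean = 4.789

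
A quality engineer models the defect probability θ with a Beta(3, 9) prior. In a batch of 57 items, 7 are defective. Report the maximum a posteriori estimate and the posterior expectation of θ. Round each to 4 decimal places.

Posterior: Beta(3+7, 9+50) = Beta(10, 59).
Mode = (10−1)/(10+59−2) = 9/67 = 0.1343.
Mean = 10/(10+59) = 10/69 = 0.1449.

MAP: 0.1343. Posterior mean: 0.1449.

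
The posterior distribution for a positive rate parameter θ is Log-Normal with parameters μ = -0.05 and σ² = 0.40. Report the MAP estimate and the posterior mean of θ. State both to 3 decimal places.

Mode = exp(μ − σ²) = exp(-0.45) = 0.638.
Mean = exp(μ + σ²/2) = exp(0.150) = 1.162.

MAP estimate = 0.638, posterior mean = 1.162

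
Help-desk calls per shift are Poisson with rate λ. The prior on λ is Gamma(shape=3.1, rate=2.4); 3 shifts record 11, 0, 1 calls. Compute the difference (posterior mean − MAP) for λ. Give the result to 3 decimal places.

0.185

Σ counts = 12. Posterior: Gamma(shape = 3.1+12 = 15.1, rate = 2.4+3 = 5.4).
Mode = (α−1)/β = 14.1/5.4 = 2.611.
Mean = α/β = 15.1/5.4 = 2.796.
Difference = 2.796 − 2.611 = 0.185.
Mean > mode: the posterior has a right tail.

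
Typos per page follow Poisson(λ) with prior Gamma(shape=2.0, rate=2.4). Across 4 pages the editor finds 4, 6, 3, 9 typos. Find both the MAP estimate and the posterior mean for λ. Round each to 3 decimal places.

MAP: 3.594. Posterior mean: 3.750.

Σ counts = 22. Posterior: Gamma(shape = 2.0+22 = 24.0, rate = 2.4+4 = 6.4).
Mode = (α−1)/β = 23.0/6.4 = 3.594.
Mean = α/β = 24.0/6.4 = 3.750.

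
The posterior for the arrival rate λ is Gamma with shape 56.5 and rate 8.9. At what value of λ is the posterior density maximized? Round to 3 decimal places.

6.236

Mode = (α−1)/β = 55.5/8.9 = 6.236.
Mean = α/β = 56.5/8.9 = 6.348.
This is the posterior mode — the MAP estimate.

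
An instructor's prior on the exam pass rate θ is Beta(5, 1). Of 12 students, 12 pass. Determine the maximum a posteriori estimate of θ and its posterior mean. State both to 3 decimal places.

Posterior: Beta(5+12, 1+0) = Beta(17, 1).
Since β = 1 ≤ 1 and α > 1, the Beta density is monotone increasing on [0,1]; the mode is at 1.
Mean = 17/(17+1) = 0.944.

MAP = 1.000; posterior mean = 0.944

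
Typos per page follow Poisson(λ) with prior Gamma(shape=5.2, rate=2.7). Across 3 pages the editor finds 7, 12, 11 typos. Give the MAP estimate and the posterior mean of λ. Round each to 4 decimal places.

Σ counts = 30. Posterior: Gamma(shape = 5.2+30 = 35.2, rate = 2.7+3 = 5.7).
Mode = (α−1)/β = 34.2/5.7 = 6.0000.
Mean = α/β = 35.2/5.7 = 6.1754.
The posterior is right-skewed, so the mean exceeds the mode.

MAP = 6.0000; posterior mean = 6.1754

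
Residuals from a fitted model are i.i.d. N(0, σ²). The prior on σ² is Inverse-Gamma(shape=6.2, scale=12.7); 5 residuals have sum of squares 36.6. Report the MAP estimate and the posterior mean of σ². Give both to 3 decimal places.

MAP estimate = 3.196, posterior mean = 4.026

Posterior: Inverse-Gamma(shape = 6.2+5/2 = 8.7, scale = 12.7+36.6/2 = 31.0).
Mode = β/(α+1) = 31.0/9.7 = 3.196.
Mean = β/(α−1) = 31.0/7.7 = 4.026.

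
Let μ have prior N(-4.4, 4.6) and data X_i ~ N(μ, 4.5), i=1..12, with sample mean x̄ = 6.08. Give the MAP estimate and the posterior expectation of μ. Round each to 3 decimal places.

Posterior for μ is Normal. Precision-weighted mean: (1/4.6·-4.4 + 12/4.5·6.08) / (1/4.6 + 12/4.5) = 5.290.
A Normal posterior is symmetric, so mode = mean.

MAP = 5.290, posterior mean = 5.290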